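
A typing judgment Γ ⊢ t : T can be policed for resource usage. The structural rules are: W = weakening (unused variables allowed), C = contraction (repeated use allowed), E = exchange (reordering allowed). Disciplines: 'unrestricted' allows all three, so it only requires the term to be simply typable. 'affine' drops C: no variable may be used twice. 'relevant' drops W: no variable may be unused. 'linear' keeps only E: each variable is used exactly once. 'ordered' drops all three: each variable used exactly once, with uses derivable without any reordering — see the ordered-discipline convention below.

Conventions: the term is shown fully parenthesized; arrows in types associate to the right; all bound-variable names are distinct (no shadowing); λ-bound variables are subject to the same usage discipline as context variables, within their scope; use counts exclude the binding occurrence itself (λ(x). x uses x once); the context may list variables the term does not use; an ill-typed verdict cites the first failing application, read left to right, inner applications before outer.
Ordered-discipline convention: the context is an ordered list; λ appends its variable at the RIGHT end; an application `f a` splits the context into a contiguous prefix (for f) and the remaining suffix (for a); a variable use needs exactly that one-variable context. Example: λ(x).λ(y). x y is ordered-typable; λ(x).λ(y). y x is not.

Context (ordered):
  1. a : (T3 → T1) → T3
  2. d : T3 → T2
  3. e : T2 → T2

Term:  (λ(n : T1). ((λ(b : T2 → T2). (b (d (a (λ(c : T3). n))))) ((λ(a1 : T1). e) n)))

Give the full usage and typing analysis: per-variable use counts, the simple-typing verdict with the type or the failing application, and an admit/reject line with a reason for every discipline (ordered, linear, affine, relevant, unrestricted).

use counts: a ×1, d ×1, e ×1, n (λ-bound) ×2, b (λ-bound) ×1, c (λ-bound) ×0, a1 (λ-bound) ×0
order of uses: b, d, a, n, e, n
typing: the term checks, with type T1 → T2
ordered: ✗, uses contraction: n ×2; needs weakening: c, a1 unused
linear: ✗, uses contraction: n ×2; needs weakening: c, a1 unused
affine: ✗, uses contraction: n ×2
relevant: ✗, needs weakening: c, a1 unused
unrestricted: ✓, typability at T1 → T2 is all that's needed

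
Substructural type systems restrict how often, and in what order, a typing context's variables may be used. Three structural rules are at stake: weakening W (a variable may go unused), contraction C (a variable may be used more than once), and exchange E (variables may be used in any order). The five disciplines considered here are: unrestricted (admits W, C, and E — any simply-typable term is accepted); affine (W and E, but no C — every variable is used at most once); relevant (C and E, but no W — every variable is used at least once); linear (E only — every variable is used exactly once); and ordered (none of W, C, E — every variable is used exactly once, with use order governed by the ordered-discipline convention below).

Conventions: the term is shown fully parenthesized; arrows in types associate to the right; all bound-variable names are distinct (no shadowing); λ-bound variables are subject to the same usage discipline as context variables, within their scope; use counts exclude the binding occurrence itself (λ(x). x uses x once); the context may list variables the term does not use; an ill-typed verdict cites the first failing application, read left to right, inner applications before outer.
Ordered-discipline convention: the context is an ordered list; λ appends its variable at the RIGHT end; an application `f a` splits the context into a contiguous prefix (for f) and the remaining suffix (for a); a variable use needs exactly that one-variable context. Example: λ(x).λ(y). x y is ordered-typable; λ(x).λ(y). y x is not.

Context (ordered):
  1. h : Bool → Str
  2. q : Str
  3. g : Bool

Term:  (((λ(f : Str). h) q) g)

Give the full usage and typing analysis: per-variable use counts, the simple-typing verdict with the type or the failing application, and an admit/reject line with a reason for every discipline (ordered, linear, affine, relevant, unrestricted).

usage: h: 1, q: 1, g: 1, f (bound): 0
uses in reading order: h, q, g
typing: ✓ — Str
ordered ✗ (needs weakening: f unused)
linear ✗ (needs weakening: f unused)
affine ✓ (at most one use each (h, q, g, f))
relevant ✗ (needs weakening: f unused)
unrestricted ✓ (type-checks (Str) and nothing is barred)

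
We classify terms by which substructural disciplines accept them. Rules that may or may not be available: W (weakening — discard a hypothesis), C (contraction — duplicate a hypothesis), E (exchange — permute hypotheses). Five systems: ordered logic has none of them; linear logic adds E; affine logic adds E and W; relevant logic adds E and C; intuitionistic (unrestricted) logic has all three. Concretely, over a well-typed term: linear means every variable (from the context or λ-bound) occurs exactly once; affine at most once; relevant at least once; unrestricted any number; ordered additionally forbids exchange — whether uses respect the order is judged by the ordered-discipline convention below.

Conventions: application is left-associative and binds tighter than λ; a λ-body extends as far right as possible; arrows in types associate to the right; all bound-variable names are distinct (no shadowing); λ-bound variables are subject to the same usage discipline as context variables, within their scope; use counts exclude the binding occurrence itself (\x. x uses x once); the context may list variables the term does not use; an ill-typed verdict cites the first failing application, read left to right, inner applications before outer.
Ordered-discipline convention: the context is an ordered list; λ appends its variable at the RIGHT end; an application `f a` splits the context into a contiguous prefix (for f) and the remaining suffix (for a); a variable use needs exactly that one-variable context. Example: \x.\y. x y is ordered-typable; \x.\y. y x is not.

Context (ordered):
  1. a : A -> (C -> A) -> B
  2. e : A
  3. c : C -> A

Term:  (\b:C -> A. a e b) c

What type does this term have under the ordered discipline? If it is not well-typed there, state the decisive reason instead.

term : B
counts: a=1; e=1; c=1; b (bound)=1
left-to-right use order: a, e, b, c
typing: ✓ — B
all disciplines: ordered ✓ | linear ✓ | affine ✓ | relevant ✓ | unrestricted ✓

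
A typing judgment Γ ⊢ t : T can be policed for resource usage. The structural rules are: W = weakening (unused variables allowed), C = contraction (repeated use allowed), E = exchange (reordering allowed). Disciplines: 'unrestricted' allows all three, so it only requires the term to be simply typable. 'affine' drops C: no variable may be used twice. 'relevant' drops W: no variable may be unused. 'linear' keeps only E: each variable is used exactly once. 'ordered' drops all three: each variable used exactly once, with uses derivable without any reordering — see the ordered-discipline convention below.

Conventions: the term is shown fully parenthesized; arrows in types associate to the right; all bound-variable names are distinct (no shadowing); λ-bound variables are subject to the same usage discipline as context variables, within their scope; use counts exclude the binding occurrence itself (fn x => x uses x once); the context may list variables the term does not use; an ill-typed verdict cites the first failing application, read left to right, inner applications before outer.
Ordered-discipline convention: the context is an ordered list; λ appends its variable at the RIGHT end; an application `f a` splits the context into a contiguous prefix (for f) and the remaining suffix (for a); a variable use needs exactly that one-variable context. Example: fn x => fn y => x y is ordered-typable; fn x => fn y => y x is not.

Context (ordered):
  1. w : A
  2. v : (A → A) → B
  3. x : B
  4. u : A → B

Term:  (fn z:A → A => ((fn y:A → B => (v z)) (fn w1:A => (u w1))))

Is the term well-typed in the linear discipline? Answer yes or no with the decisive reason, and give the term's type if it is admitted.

no — w, x, y never used (weakening)
counts: w: 0×, v: 1×, x: 0×, u: 1×, z (λ-bound): 1×, y (λ-bound): 0×, w1 (λ-bound): 1×
order of uses: v, z, u, w1
typing: well-typed at (A → A) → B
all disciplines: ordered ✗; linear ✗; affine ✓; relevant ✗; unrestricted ✓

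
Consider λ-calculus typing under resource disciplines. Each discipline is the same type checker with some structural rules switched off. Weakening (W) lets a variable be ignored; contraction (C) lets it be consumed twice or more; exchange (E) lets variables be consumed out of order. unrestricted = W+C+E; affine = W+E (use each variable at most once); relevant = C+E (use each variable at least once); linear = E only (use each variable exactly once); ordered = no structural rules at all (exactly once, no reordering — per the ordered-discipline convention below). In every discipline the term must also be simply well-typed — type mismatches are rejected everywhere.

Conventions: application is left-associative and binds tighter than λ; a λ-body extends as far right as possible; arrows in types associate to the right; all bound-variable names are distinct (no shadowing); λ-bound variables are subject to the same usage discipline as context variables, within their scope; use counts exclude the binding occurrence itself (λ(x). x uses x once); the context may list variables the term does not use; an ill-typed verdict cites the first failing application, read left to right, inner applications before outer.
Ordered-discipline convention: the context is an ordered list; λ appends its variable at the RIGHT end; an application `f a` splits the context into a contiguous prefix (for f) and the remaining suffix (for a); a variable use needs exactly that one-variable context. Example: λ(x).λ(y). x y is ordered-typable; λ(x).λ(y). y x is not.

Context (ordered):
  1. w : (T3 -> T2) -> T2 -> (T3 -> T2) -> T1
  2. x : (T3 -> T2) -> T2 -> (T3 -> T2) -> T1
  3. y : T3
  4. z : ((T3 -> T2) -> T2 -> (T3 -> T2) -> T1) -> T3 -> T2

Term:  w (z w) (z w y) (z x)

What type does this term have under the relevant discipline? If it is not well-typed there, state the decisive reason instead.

term : T1
usage: w: 3×; x: 1×; y: 1×; z: 3×
order of uses: w, z, w, z, w, y, z, x
typing: ✓ — T1
summary: ordered ✗ · linear ✗ · affine ✗ · relevant ✓ · unrestricted ✓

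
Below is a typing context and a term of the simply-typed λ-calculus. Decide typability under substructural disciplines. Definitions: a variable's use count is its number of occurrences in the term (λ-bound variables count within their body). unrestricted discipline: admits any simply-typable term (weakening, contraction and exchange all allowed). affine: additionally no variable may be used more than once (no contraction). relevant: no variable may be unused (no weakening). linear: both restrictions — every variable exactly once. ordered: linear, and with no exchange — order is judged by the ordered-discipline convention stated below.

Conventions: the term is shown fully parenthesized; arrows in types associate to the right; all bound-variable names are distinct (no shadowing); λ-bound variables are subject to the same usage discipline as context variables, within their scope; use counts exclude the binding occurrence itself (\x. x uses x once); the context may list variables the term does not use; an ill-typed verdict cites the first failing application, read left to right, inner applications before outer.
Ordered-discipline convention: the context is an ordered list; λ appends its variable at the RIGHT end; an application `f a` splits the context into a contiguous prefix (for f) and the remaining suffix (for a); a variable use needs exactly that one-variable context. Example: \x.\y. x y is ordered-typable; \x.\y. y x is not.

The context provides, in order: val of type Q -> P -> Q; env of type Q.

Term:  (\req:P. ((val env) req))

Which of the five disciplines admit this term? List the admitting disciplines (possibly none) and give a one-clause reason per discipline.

admitted in: ordered, linear, affine, relevant, unrestricted
use counts: val: 1; env: 1; req [bound]: 1
order of uses: val, env, req
typing: well-typed at P -> Q
ordered ✓ (val, env, req once each; derivable with no W/C/E)
linear ✓ (exactly-once usage across val, env, req)
affine ✓ (no duplicate uses among val, env, req)
relevant ✓ (none of val, env, req goes unused)
unrestricted ✓ (simply typable at P -> Q; W, C, E all held)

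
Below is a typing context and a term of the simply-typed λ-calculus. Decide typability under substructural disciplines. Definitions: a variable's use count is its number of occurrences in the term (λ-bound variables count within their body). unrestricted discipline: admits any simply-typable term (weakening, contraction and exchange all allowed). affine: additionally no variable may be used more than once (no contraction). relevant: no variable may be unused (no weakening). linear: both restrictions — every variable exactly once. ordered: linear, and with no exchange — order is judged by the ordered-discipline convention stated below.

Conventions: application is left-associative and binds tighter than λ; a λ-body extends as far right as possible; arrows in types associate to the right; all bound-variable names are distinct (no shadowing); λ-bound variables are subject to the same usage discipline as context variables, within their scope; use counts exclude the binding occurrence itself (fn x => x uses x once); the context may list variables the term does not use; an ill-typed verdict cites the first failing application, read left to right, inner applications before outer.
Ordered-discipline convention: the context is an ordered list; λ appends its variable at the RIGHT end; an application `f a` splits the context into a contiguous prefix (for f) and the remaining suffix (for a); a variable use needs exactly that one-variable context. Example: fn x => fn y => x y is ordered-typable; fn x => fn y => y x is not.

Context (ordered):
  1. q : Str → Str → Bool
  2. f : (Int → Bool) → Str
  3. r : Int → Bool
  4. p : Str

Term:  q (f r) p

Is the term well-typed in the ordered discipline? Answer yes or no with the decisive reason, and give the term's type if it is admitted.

yes — one use each (q, f, r, p); ordered split holds; term : Bool
usage: q: 1×; f: 1×; r: 1×; p: 1×
uses in reading order: q, f, r, p
typing: well-typed at Bool
all disciplines: ordered ✓; linear ✓; affine ✓; relevant ✓; unrestricted ✓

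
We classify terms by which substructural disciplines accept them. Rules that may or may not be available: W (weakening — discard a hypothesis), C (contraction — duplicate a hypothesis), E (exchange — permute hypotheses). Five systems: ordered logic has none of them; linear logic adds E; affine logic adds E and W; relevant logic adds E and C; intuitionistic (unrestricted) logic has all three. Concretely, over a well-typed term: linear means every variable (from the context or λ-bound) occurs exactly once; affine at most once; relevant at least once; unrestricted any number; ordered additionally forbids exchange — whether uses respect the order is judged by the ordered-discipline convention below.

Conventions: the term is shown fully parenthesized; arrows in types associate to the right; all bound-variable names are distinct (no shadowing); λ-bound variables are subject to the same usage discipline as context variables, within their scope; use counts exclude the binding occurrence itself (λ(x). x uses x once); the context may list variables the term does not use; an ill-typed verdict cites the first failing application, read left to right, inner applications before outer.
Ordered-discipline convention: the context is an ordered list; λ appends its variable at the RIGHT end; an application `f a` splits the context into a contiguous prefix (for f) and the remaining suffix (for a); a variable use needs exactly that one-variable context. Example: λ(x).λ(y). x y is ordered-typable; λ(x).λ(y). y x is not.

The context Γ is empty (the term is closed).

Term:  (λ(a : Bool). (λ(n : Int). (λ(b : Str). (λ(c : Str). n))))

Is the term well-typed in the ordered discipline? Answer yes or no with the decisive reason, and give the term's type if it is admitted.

no — unused: a, b, c — weakening required
variable uses: a [bound]: 0, n [bound]: 1, b [bound]: 0, c [bound]: 0
uses in reading order: n
typing: ✓ — Bool -> Int -> Str -> Str -> Int
across the five disciplines: ordered ✗; linear ✗; affine ✓; relevant ✗; unrestricted ✓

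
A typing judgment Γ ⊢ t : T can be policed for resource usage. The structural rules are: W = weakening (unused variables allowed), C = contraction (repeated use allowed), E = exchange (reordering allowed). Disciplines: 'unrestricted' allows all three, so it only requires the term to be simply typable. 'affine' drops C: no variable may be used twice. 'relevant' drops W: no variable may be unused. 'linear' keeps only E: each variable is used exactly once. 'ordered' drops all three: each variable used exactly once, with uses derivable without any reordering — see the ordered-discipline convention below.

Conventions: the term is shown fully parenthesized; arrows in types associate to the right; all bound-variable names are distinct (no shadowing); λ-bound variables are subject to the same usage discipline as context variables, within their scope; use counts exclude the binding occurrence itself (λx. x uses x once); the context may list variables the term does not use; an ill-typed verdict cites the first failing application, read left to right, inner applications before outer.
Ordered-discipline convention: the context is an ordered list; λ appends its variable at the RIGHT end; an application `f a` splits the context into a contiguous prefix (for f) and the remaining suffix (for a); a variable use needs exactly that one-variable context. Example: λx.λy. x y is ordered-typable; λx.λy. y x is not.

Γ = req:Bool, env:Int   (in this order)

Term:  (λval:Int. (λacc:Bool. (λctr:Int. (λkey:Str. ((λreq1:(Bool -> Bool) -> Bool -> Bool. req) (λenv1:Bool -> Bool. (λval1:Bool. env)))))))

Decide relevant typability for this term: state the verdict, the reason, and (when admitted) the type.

no — fails simple typing
variable uses: req ×1, env ×1, val [bound] ×0, acc [bound] ×0, ctr [bound] ×0, key [bound] ×0, req1 [bound] ×0, env1 [bound] ×0, val1 [bound] ×0
order of uses: req, env
typing: ill-typed: a function awaiting (Bool -> Bool) -> Bool -> Bool gets (Bool -> Bool) -> Bool -> Int
across the five disciplines: ordered ✗ · linear ✗ · affine ✗ · relevant ✗ · unrestricted ✗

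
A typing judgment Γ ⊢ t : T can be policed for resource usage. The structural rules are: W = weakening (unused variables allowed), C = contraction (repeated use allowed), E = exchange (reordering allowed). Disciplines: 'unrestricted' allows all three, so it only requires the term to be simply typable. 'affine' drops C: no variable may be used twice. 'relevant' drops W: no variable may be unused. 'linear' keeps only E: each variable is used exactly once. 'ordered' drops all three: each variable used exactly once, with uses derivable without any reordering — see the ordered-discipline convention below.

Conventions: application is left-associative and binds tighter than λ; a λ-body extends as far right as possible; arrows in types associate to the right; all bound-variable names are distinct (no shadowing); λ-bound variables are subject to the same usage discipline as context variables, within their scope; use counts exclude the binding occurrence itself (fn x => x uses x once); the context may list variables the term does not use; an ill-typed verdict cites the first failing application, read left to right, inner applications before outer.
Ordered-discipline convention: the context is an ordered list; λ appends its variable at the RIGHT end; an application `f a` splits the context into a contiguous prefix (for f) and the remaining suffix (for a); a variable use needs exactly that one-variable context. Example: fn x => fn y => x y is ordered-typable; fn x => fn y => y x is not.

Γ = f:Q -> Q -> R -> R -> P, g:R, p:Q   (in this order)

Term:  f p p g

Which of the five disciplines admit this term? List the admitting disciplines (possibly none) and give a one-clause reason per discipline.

admitted in: relevant, unrestricted
usage: f ×1, g ×1, p ×2
uses in reading order: f, p, p, g
typing: well-typed — term : R -> P
ordered: ✗ — p ×2 used more than once (contraction)
linear: ✗ — p ×2 used more than once (contraction)
affine: ✗ — p ×2 used more than once (contraction)
relevant: ✓ — at least one use each (f, g, p)
unrestricted: ✓ — type-checks (R -> P) and nothing is barred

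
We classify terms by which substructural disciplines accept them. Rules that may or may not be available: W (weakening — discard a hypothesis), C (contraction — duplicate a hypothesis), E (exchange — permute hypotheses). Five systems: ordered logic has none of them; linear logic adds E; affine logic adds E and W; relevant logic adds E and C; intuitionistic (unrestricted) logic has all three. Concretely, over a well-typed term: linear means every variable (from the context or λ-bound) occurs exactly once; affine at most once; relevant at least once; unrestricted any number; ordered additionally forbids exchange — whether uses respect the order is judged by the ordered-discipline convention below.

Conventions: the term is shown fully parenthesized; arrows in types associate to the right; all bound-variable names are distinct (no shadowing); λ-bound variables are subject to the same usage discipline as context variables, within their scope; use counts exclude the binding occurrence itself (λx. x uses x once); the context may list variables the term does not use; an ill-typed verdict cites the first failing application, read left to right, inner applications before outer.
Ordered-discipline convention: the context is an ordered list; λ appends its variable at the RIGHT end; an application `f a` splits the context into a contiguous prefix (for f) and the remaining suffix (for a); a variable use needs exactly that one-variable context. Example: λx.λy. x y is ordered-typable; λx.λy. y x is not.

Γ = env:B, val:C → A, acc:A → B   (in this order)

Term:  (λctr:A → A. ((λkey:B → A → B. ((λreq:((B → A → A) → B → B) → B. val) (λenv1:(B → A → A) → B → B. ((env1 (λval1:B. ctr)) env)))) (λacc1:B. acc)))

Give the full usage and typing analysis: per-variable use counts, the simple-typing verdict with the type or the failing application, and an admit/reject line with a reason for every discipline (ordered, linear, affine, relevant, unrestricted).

use counts: env=1; val=1; acc=1; ctr (λ-bound)=1; key (λ-bound)=0; req (λ-bound)=0; env1 (λ-bound)=1; val1 (λ-bound)=0; acc1 (λ-bound)=0
order of uses: val, env1, ctr, env, acc
typing: the term checks, with type (A → A) → C → A
ordered: ✗ — key, req, val1, acc1 left unused
linear: ✗ — key, req, val1, acc1 left unused
affine: ✓ — at most one use each (env, val, acc, ctr, key, req, env1, val1, acc1)
relevant: ✗ — key, req, val1, acc1 left unused
unrestricted: ✓ — typability at (A → A) → C → A is all that's needed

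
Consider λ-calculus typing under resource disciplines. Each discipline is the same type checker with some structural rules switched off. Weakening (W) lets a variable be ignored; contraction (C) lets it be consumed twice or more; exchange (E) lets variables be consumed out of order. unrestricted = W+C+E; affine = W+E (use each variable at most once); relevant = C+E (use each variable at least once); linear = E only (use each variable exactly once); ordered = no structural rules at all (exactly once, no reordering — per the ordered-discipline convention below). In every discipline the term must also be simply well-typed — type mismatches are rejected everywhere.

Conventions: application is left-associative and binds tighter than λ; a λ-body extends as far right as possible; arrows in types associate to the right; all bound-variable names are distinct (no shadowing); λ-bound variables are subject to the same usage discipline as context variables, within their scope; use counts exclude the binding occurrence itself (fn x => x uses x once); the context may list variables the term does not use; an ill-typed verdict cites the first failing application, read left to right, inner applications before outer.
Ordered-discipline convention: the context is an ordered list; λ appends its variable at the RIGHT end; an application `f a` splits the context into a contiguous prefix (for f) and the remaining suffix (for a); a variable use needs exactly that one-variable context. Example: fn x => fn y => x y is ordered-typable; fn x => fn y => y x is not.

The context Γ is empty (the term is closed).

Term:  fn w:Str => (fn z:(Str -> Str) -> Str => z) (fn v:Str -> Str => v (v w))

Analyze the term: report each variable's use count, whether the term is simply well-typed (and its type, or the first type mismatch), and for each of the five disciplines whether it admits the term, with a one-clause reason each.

variable uses: w [bound]: 1, z [bound]: 1, v [bound]: 2
uses in reading order: z, v, v, w
typing: ✓ — Str -> (Str -> Str) -> Str
ordered: ✗, v ×2 used more than once (contraction)
linear: ✗, v ×2 used more than once (contraction)
affine: ✗, v ×2 used more than once (contraction)
relevant: ✓, w, z, v: all used, weakening unneeded
unrestricted: ✓, simply typable at Str -> (Str -> Str) -> Str; W, C, E all held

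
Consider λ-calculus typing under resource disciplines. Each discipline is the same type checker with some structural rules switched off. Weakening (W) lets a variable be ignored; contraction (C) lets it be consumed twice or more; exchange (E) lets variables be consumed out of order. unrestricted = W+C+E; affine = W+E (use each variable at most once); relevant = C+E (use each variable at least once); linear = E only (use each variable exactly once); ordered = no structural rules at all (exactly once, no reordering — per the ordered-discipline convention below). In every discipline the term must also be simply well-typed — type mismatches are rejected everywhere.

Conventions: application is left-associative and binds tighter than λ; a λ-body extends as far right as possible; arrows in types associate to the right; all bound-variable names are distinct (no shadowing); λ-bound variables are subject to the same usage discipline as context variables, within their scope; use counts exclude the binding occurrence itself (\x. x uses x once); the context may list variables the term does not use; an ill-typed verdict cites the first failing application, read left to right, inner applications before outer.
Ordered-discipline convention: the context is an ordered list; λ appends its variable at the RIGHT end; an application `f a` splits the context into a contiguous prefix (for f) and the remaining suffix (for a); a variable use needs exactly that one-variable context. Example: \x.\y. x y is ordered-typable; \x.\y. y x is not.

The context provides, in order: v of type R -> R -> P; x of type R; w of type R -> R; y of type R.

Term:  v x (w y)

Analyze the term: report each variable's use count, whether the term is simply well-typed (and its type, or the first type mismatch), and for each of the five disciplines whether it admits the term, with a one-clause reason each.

counts: v=1; x=1; w=1; y=1
left-to-right use order: v, x, w, y
typing: ✓ — P
ordered: ✓, v, x, w, y once each; derivable with no W/C/E
linear: ✓, each of v, x, w, y used exactly once
affine: ✓, at most one use each (v, x, w, y)
relevant: ✓, none of v, x, w, y goes unused
unrestricted: ✓, typability at P is all that's needed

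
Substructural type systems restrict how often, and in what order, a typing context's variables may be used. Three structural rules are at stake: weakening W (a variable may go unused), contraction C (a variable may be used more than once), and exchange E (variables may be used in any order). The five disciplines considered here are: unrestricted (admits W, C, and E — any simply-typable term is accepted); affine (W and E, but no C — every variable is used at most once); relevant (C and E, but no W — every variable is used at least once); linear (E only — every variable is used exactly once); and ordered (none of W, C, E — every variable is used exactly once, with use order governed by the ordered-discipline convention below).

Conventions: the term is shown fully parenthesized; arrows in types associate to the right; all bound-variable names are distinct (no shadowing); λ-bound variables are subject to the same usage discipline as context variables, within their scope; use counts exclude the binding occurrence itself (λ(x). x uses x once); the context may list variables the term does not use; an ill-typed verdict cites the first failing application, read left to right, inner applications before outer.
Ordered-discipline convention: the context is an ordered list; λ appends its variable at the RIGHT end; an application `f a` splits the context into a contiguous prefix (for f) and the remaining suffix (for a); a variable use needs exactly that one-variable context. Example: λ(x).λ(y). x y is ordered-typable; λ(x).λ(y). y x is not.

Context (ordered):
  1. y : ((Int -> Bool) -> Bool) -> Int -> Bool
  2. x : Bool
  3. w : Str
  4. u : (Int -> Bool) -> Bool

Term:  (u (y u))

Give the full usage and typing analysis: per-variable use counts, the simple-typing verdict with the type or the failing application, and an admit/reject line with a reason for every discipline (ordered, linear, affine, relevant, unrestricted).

counts: y: 1×; x: 0×; w: 0×; u: 2×
use order (left to right): u, y, u
typing: the term checks, with type Bool
ordered: ✗, uses contraction: u ×2; x, w left unused
linear: ✗, uses contraction: u ×2; x, w left unused
affine: ✗, uses contraction: u ×2
relevant: ✗, x, w left unused
unrestricted: ✓, typability at Bool is all that's needed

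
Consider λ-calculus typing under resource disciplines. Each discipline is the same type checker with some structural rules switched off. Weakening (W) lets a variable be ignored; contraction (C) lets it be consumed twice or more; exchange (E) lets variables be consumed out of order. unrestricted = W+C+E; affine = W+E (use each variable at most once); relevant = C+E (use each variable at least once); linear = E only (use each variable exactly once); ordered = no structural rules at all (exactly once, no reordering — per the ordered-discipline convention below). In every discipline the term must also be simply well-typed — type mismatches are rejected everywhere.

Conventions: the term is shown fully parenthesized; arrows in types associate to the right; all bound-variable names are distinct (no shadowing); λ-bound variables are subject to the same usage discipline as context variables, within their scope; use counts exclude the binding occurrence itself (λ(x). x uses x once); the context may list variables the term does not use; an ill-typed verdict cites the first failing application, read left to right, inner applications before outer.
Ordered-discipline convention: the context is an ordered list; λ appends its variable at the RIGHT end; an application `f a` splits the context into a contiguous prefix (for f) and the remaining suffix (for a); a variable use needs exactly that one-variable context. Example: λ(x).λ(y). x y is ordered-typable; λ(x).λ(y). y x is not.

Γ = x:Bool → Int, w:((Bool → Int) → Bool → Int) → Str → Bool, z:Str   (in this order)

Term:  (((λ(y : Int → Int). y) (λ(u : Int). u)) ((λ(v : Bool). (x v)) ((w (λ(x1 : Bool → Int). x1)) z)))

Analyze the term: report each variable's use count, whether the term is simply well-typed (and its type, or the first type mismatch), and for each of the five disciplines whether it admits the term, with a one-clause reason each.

counts: x: 1, w: 1, z: 1, y (λ-bound): 1, u (λ-bound): 1, v (λ-bound): 1, x1 (λ-bound): 1
left-to-right use order: y, u, x, v, w, x1, z
typing: ✓ — Int
ordered ✓ (single-use (x, w, z, y, u, v, x1), ordered derivation ok)
linear ✓ (single use per variable (x, w, z, y, u, v, x1))
affine ✓ (at most one use each (x, w, z, y, u, v, x1))
relevant ✓ (x, w, z, y, u, v, x1: all used, weakening unneeded)
unrestricted ✓ (type-checks (Int) and nothing is barred)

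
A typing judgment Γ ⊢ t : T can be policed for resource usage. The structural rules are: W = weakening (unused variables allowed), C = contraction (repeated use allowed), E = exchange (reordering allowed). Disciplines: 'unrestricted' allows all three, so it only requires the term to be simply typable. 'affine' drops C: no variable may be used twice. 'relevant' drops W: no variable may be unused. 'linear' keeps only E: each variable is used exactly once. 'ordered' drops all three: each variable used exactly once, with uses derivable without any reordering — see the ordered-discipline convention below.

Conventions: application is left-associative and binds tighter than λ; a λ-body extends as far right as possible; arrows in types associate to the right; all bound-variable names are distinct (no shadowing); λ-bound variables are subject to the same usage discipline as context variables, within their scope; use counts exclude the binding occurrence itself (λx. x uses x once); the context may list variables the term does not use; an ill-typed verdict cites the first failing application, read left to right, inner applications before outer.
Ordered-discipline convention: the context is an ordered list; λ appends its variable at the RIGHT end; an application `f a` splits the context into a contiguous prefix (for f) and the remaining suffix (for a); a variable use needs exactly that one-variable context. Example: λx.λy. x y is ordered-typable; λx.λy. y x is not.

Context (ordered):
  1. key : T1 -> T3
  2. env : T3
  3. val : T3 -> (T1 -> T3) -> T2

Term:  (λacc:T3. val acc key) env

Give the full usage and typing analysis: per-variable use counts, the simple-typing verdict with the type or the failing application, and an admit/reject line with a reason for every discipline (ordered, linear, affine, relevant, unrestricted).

counts: key ×1; env ×1; val ×1; acc (λ-bound) ×1
left-to-right use order: val, acc, key, env
typing: well-typed — term : T2
ordered ✗ (use order val, acc, key, env needs exchange)
linear ✓ (exactly-once usage across key, env, val, acc)
affine ✓ (no duplicate uses among key, env, val, acc)
relevant ✓ (at least one use each (key, env, val, acc))
unrestricted ✓ (simply typable at T2; W, C, E all held)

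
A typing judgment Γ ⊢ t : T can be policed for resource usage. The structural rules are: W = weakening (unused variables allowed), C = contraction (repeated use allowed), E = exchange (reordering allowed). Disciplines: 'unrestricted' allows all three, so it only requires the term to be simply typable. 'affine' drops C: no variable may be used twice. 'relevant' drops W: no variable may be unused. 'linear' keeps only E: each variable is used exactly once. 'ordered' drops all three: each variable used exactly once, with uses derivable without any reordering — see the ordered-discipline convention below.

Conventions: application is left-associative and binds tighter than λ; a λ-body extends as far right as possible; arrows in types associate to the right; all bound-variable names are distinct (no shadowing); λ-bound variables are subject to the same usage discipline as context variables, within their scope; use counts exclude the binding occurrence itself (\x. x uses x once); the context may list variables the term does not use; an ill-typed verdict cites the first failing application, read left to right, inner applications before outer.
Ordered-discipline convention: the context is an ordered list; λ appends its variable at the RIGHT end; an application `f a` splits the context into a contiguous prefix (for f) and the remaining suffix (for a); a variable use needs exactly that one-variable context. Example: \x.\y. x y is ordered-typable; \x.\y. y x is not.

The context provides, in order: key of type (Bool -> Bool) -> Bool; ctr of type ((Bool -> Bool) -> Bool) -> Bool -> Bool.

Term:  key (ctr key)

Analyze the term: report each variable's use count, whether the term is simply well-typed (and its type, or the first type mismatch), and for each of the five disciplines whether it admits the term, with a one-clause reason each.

use counts: key=2, ctr=1
uses in reading order: key, ctr, key
typing: the term checks, with type Bool
ordered ✗ (needs contraction — key ×2)
linear ✗ (needs contraction — key ×2)
affine ✗ (needs contraction — key ×2)
relevant ✓ (none of key, ctr goes unused)
unrestricted ✓ (well-typed at Bool; no restrictions here)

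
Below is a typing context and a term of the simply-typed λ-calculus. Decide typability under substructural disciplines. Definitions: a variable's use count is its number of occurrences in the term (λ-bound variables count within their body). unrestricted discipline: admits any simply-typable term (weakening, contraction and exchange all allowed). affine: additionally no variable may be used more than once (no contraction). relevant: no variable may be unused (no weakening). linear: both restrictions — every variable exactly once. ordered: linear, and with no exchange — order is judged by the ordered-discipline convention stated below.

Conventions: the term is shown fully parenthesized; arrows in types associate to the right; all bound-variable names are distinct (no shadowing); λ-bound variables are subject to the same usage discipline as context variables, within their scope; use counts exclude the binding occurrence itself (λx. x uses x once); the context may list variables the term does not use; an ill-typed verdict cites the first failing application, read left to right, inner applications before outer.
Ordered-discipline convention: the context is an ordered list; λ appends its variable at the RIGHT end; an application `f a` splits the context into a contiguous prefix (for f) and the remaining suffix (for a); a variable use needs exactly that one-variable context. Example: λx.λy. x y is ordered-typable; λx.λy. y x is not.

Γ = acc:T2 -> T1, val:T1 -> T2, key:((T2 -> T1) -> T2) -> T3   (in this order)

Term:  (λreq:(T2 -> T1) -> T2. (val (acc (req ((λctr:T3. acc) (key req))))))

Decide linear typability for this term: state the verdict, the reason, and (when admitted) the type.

no — acc ×2, req ×2 used more than once (contraction); needs weakening: ctr unused
counts: acc ×2, val ×1, key ×1, req [bound] ×2, ctr [bound] ×0
left-to-right use order: val, acc, req, acc, key, req
typing: the term checks, with type ((T2 -> T1) -> T2) -> T2
summary: ordered ✗ · linear ✗ · affine ✗ · relevant ✗ · unrestricted ✓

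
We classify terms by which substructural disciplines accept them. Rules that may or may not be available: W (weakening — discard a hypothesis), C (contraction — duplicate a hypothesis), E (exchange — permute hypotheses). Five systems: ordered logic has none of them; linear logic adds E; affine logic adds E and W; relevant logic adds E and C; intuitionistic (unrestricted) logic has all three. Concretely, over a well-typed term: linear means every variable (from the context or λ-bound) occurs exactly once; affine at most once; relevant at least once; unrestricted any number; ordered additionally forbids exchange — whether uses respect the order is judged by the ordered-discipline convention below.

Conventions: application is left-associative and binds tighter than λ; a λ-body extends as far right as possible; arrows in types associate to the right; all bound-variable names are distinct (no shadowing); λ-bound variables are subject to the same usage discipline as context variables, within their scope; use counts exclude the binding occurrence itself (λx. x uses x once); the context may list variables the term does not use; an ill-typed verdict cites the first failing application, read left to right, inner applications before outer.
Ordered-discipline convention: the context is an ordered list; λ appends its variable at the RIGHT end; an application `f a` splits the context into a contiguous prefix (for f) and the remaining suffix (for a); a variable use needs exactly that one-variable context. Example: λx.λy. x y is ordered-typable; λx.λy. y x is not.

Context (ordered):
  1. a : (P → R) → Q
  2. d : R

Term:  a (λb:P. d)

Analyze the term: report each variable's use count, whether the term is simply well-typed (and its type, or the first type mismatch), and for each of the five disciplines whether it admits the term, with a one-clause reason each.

variable uses: a: 1, d: 1, b [bound]: 0
use order (left to right): a, d
typing: ✓ — Q
ordered: ✗, needs weakening: b unused
linear: ✗, needs weakening: b unused
affine: ✓, no duplicate uses among a, d, b
relevant: ✗, needs weakening: b unused
unrestricted: ✓, typability at Q is all that's needed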